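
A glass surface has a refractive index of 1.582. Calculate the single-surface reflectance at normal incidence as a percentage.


Fresnel reflectance at normal incidence:
  R = ((n - 1)/(n + 1))^2
  (n - 1)/(n + 1) = (1.582 - 1)/(1.582 + 1) = 0.225407
  R = 0.225407^2 = 0.0508083
  R(%) = 0.0508083 * 100 = 5.081%

5.081%


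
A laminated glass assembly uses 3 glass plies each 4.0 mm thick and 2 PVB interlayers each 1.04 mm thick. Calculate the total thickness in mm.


Total thickness = glass contribution + PVB contribution
  Glass: 3 * 4.0 = 12.0 mm
  PVB: 2 * 1.04 = 2.08 mm
  Total = 12.0 + 2.08 = 14.08 mm

14.08 mm


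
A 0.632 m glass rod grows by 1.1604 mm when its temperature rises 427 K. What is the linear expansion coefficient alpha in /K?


Rearrange dL = alpha * L0 * dT for alpha:
  alpha = dL / (L0 * dT)
  alpha = (1.1604 / 1000) / (0.632 * 427) = 0.0000043 /K = 4.3 x 10^-6 /K

4.3 x 10^-6 /K


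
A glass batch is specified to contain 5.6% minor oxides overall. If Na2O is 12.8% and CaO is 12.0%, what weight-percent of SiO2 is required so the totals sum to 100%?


Known pieces sum to 100%:
  SiO2 = 100 - (others + Na2O + CaO)
  SiO2 = 100 - (5.6 + 12.8 + 12.0) = 69.6%

69.6%


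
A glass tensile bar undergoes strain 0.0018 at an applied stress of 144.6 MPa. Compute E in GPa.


Young's modulus: E = stress / strain
  E = 144.6 MPa / 0.0018 = 80333.33 MPa
Convert to GPa: 80333.33 / 1000 = 80.33 GPa

80.33 GPa


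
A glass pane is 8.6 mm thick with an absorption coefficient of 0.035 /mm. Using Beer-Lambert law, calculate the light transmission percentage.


Beer-Lambert law: T = exp(-alpha * thickness)
  exponent = -0.035 * 8.6 = -0.301
  T = exp(-0.301) = 0.7401
  Percentage = 0.7401 * 100 = 74.01%

74.01%


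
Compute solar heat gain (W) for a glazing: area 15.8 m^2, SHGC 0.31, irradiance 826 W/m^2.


Solar heat gain: Q = Area * SHGC * Irradiance
  Q = 15.8 * 0.31 * 826 = 4045.7 W

4045.7 W


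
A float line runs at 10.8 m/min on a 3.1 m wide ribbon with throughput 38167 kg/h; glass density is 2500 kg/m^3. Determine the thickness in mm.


Ribbon cross-section from mass balance:
  Volume rate = throughput / density = 38167 / 2500 = 15.2668 m^3/h
  thickness = volume rate / (speed * 60 * width), i.e.
  thickness = throughput / (60 * speed * width * density) * 1000
  thickness = 38167 / (60 * 10.8 * 3.1 * 2500) * 1000 = 7.6 mm

7.6 mm


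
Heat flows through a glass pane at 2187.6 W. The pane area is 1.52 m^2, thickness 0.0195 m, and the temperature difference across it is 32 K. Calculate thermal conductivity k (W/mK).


Fourier's law rearranged: k = Q * t / (A * dT)
  Numerator = 2187.6 * 0.0195 = 42.6582
  Denominator = 1.52 * 32 = 48.64
  k = 42.6582 / 48.64 = 0.877 W/mK

0.877 W/mK


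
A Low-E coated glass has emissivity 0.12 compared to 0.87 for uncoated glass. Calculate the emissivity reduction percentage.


Percentage reduction = (1 - coated/uncoated) * 100
  Ratio = 0.12 / 0.87 = 0.1379
  Reduction = (1 - 0.1379) * 100 = 86.2%

86.2%


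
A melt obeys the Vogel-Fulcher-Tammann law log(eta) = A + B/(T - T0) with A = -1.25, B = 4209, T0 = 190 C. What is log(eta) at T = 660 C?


VFT equation: log(eta) = A + B / (T - T0)
  T - T0 = 660 - 190 = 470
  B / (T - T0) = 4209 / 470 = 8.955
  log(eta) = -1.25 + 8.955 = 7.705

7.705


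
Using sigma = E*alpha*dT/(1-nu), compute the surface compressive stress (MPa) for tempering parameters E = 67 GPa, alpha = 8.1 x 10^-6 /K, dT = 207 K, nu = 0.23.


Tempering stress: sigma = E * alpha * dT / (1 - nu)
  E (MPa) = 67 * 1000 = 67000
  Numerator = 67000 * (8.1 x 10^-6) * 207 = 112.3389
  Denominator = 1 - 0.23 = 0.77
  sigma = 112.3389 / 0.77 = 145.9 MPa

145.9 MPa


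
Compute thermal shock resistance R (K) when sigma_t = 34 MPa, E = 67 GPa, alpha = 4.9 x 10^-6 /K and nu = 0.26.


Thermal shock resistance: R = sigma * (1 - nu) / (E * alpha)
  Numerator = 34 * (1 - 0.26) = 25.16
  Denominator = 67 * 1000 * (4.9 x 10^-6) = 0.3283
  R = 25.16 / 0.3283 = 76.6 K

76.6 K


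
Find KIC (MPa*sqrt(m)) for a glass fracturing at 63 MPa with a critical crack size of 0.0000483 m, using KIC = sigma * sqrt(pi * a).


Fracture toughness: KIC = sigma * sqrt(pi * a)
  pi * a = pi * 0.0000483 = 0.000151739
  sqrt(pi * a) = 0.012318
  KIC = 63 * 0.012318 = 0.776 MPa*sqrt(m)

0.776 MPa*sqrt(m)


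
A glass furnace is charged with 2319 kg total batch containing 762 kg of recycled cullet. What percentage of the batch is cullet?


Cullet ratio = (cullet mass / total batch mass) * 100
  Ratio = 762 / 2319 * 100 = 32.86%

32.86%


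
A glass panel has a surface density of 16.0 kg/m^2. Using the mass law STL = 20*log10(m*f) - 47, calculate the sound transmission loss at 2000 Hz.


Mass law: STL = 20 * log10(m * f) - 47
  m * f = 16.0 * 2000 = 32000
  log10(32000) = 4.50515
  STL = 20 * 4.50515 - 47 = 90.103 - 47 = 43.1 dB

43.1 dB


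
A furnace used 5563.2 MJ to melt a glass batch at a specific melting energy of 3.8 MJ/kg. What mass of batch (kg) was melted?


Rearrange E = m * s for m:
  m = E / s
  m = 5563.2 / 3.8 = 1464.0 kg

1464.0 kg


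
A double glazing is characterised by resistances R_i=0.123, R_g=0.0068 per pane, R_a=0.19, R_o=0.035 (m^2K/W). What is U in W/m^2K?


Total thermal resistance (series):
  R_total = R_in + R_glass + R_air + R_glass + R_out
  R_total = 0.123 + 0.0068 + 0.19 + 0.0068 + 0.035 = 0.3616 m^2K/W
U-value = 1 / R_total = 1 / 0.3616 = 2.765 W/m^2K

2.765 W/m^2K


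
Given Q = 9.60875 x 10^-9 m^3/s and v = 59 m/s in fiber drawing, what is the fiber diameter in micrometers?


Cross-sectional area from continuity:
  A = Q / v = 9.60875 x 10^-9 / 59 = 1.628602 x 10^-10 m^2
Diameter from circular cross-section:
  d = sqrt(4A / pi) * 10^6 (m -> um)
  d = sqrt(4 * 1.628602 x 10^-10 / pi) * 10^6 = 14.4 um

14.4 um


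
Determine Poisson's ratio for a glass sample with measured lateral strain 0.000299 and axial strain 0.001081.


Poisson's ratio: nu = lateral strain / axial strain
  nu = 0.000299 / 0.001081 = 0.2766

0.2766


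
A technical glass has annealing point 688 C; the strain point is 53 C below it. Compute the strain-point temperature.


Strain point = annealing point - difference:
  T_strain = 688 - 53 = 635 C

635 C


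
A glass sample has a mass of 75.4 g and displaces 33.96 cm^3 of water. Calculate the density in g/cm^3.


Use the definition of density:
  rho = mass / volume
  rho = 75.4 / 33.96 = 2.22 g/cm^3

2.22 g/cm^3


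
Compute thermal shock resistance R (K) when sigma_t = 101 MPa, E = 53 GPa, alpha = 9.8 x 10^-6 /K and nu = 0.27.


Thermal shock resistance: R = sigma * (1 - nu) / (E * alpha)
  Numerator = 101 * (1 - 0.27) = 73.73
  Denominator = 53 * 1000 * (9.8 x 10^-6) = 0.5194
  R = 73.73 / 0.5194 = 142.0 K

142.0 K


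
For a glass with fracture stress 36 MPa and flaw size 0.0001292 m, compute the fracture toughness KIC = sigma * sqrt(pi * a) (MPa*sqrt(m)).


Fracture toughness: KIC = sigma * sqrt(pi * a)
  pi * a = pi * 0.0001292 = 0.000405894
  sqrt(pi * a) = 0.020147
  KIC = 36 * 0.020147 = 0.725 MPa*sqrt(m)

0.725 MPa*sqrt(m)


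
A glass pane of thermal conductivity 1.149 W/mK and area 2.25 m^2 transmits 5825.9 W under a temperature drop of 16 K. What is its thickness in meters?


Fourier's law: t = k * A * dT / Q
  t = 1.149 * 2.25 * 16 / 5825.9
  t = 41.364 / 5825.9 = 0.0071 m

0.0071 m


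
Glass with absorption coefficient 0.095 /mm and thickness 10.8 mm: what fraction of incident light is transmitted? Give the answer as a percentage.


Beer-Lambert law: T = exp(-alpha * thickness)
  exponent = -0.095 * 10.8 = -1.026
  T = exp(-1.026) = 0.3584
  Percentage = 0.3584 * 100 = 35.84%

35.84%


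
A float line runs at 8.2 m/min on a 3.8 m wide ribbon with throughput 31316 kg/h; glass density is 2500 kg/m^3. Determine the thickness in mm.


Ribbon cross-section from mass balance:
  Volume rate = throughput / density = 31316 / 2500 = 12.5264 m^3/h
  thickness = volume rate / (speed * 60 * width), i.e.
  thickness = throughput / (60 * speed * width * density) * 1000
  thickness = 31316 / (60 * 8.2 * 3.8 * 2500) * 1000 = 6.7 mm

6.7 mm


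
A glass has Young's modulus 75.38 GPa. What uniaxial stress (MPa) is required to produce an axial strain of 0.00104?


Rearrange E = sigma / epsilon:
  sigma = E * epsilon
  E (MPa) = 75.38 * 1000 = 75380
  sigma = 75380 * 0.00104 = 78.4 MPa

78.4 MPa


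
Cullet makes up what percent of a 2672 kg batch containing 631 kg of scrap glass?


Cullet ratio = (cullet mass / total batch mass) * 100
  Ratio = 631 / 2672 * 100 = 23.62%

23.62%


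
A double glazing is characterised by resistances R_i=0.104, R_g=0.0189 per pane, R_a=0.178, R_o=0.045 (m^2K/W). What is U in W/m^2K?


Total thermal resistance (series):
  R_total = R_in + R_glass + R_air + R_glass + R_out
  R_total = 0.104 + 0.0189 + 0.178 + 0.0189 + 0.045 = 0.3648 m^2K/W
U-value = 1 / R_total = 1 / 0.3648 = 2.741 W/m^2K

2.741 W/m^2K


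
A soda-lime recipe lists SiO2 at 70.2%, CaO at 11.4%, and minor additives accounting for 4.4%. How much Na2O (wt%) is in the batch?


Pieces sum to 100%:
  Na2O = 100 - (SiO2 + CaO + others)
  Na2O = 100 - (70.2 + 11.4 + 4.4) = 14.0%

14.0%


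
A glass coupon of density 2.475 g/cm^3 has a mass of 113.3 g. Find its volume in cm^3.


Rearrange rho = m / V:
  V = m / rho
  V = 113.3 / 2.475 = 45.778 cm^3

45.778 cm^3


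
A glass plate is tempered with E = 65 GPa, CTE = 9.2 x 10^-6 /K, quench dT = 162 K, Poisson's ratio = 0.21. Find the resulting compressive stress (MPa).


Tempering stress: sigma = E * alpha * dT / (1 - nu)
  E (MPa) = 65 * 1000 = 65000
  Numerator = 65000 * (9.2 x 10^-6) * 162 = 96.876
  Denominator = 1 - 0.21 = 0.79
  sigma = 96.876 / 0.79 = 122.6 MPa

122.6 MPa


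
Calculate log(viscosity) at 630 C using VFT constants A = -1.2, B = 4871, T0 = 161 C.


VFT equation: log(eta) = A + B / (T - T0)
  T - T0 = 630 - 161 = 469
  B / (T - T0) = 4871 / 469 = 10.386
  log(eta) = -1.2 + 10.386 = 9.186

9.186


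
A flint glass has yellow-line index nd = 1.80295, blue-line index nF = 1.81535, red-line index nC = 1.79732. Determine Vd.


Abbe number formula: Vd = (nd - 1) / (nF - nC)
  nd - 1 = 1.80295 - 1 = 0.80295
  nF - nC = 1.81535 - 1.79732 = 0.01803
  Vd = 0.80295 / 0.01803 = 44.53

44.53


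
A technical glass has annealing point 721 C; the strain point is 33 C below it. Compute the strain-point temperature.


Strain point = annealing point - difference:
  T_strain = 721 - 33 = 688 C

688 C


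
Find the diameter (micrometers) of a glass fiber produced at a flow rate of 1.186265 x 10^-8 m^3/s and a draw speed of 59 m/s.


Cross-sectional area from continuity:
  A = Q / v = 1.186265 x 10^-8 / 59 = 2.010619 x 10^-10 m^2
Diameter from circular cross-section:
  d = sqrt(4A / pi) * 10^6 (m -> um)
  d = sqrt(4 * 2.010619 x 10^-10 / pi) * 10^6 = 16.0 um

16.0 um


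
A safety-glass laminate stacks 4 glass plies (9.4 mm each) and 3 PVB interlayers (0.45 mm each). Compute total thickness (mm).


Total thickness = glass contribution + PVB contribution
  Glass: 4 * 9.4 = 37.6 mm
  PVB: 3 * 0.45 = 1.35 mm
  Total = 37.6 + 1.35 = 38.95 mm

38.95 mm


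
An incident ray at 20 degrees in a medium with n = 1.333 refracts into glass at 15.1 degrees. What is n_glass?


Apply Snell's law: n1 * sin(theta1) = n2 * sin(theta2)
  n2 = n1 * sin(theta1) / sin(theta2)
  sin(20) = 0.34202
  sin(15.1) = 0.260505
  n2 = 1.333 * 0.34202 / 0.260505 = 1.7501

1.7501


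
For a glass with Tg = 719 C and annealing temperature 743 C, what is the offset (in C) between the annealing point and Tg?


Offset = T_anneal - Tg:
  offset = 743 - 719 = 24 C

24 C


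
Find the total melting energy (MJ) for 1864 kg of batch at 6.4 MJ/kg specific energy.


Total energy = mass * specific energy
  E = 1864 * 6.4 = 11929.6 MJ

11929.6 MJ


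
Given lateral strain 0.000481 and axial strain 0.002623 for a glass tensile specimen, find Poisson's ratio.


Poisson's ratio: nu = lateral strain / axial strain
  nu = 0.000481 / 0.002623 = 0.1834

0.1834


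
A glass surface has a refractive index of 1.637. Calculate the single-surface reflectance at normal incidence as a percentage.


Fresnel reflectance at normal incidence:
  R = ((n - 1)/(n + 1))^2
  (n - 1)/(n + 1) = (1.637 - 1)/(1.637 + 1) = 0.241562
  R = 0.241562^2 = 0.0583522
  R(%) = 0.0583522 * 100 = 5.835%

5.835%


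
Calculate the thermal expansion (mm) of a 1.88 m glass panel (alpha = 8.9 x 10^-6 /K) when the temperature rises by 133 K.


Thermal expansion formula: dL = alpha * L0 * dT
  dL = (8.9 x 10^-6) * 1.88 * 133 = 0.00222536 m
Convert to mm: 0.00222536 * 1000 = 2.2254 mm

2.2254 mm


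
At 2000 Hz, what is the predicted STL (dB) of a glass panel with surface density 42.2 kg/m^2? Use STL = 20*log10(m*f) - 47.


Mass law: STL = 20 * log10(m * f) - 47
  m * f = 42.2 * 2000 = 84400
  log10(84400) = 4.92634
  STL = 20 * 4.92634 - 47 = 98.5268 - 47 = 51.5 dB

51.5 dB


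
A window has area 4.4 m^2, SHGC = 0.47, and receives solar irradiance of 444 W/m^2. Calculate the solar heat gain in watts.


Solar heat gain: Q = Area * SHGC * Irradiance
  Q = 4.4 * 0.47 * 444 = 918.2 W

918.2 W


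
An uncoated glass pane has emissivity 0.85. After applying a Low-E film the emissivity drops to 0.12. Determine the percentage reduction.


Percentage reduction = (1 - coated/uncoated) * 100
  Ratio = 0.12 / 0.85 = 0.1412
  Reduction = (1 - 0.1412) * 100 = 85.9%

85.9%


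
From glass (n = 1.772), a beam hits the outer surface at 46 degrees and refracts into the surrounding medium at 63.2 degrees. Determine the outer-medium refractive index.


Apply Snell's law: n1 * sin(theta1) = n2 * sin(theta2)
  n2 = n1 * sin(theta1) / sin(theta2)
  sin(46) = 0.71934
  sin(63.2) = 0.892586
  n2 = 1.772 * 0.71934 / 0.892586 = 1.4281

1.4281


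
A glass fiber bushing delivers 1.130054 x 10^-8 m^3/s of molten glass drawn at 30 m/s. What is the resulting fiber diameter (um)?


Cross-sectional area from continuity:
  A = Q / v = 1.130054 x 10^-8 / 30 = 3.766847 x 10^-10 m^2
Diameter from circular cross-section:
  d = sqrt(4A / pi) * 10^6 (m -> um)
  d = sqrt(4 * 3.766847 x 10^-10 / pi) * 10^6 = 21.9 um

21.9 um


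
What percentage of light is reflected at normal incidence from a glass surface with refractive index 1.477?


Fresnel reflectance at normal incidence:
  R = ((n - 1)/(n + 1))^2
  (n - 1)/(n + 1) = (1.477 - 1)/(1.477 + 1) = 0.192572
  R = 0.192572^2 = 0.037084
  R(%) = 0.037084 * 100 = 3.708%

3.708%


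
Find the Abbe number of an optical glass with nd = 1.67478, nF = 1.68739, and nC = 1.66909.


Abbe number formula: Vd = (nd - 1) / (nF - nC)
  nd - 1 = 1.67478 - 1 = 0.67478
  nF - nC = 1.68739 - 1.66909 = 0.0183
  Vd = 0.67478 / 0.0183 = 36.87

36.87


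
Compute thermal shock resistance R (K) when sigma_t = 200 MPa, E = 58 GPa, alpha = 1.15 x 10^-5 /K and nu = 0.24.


Thermal shock resistance: R = sigma * (1 - nu) / (E * alpha)
  Numerator = 200 * (1 - 0.24) = 152.0
  Denominator = 58 * 1000 * (1.15 x 10^-5) = 0.667
  R = 152.0 / 0.667 = 227.9 K

227.9 K


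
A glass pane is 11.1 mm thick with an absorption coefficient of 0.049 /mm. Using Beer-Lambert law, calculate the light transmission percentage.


Beer-Lambert law: T = exp(-alpha * thickness)
  exponent = -0.049 * 11.1 = -0.5439
  T = exp(-0.5439) = 0.5805
  Percentage = 0.5805 * 100 = 58.05%

58.05%


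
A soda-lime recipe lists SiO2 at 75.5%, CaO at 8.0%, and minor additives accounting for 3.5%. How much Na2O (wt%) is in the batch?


Pieces sum to 100%:
  Na2O = 100 - (SiO2 + CaO + others)
  Na2O = 100 - (75.5 + 8.0 + 3.5) = 13.0%

13.0%


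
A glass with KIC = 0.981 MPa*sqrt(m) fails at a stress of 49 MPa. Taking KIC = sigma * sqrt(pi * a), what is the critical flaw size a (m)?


Rearrange KIC = sigma * sqrt(pi * a):
  sqrt(pi * a) = KIC / sigma
  sqrt(pi * a) = 0.981 / 49 = 0.02002
  a = (KIC / sigma)^2 / pi
  a = 0.02002^2 / pi = 0.0001276 m

0.0001276 m


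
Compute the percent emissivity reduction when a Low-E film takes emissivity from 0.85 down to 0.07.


Percentage reduction = (1 - coated/uncoated) * 100
  Ratio = 0.07 / 0.85 = 0.0824
  Reduction = (1 - 0.0824) * 100 = 91.8%

91.8%


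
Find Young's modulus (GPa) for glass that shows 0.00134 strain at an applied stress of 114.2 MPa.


Young's modulus: E = stress / strain
  E = 114.2 MPa / 0.00134 = 85223.88 MPa
Convert to GPa: 85223.88 / 1000 = 85.22 GPa

85.22 GPa


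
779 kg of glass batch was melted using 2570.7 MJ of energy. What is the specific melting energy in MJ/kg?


Rearrange E = m * s for s:
  s = E / m
  s = 2570.7 / 779 = 3.3 MJ/kg

3.3 MJ/kg


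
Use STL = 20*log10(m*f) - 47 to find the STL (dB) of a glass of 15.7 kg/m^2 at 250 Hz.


Mass law: STL = 20 * log10(m * f) - 47
  m * f = 15.7 * 250 = 3925
  log10(3925) = 3.59384
  STL = 20 * 3.59384 - 47 = 71.8768 - 47 = 24.9 dB

24.9 dB


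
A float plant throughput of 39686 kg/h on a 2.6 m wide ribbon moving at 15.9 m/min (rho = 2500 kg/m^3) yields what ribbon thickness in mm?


Ribbon cross-section from mass balance:
  Volume rate = throughput / density = 39686 / 2500 = 15.8744 m^3/h
  thickness = volume rate / (speed * 60 * width), i.e.
  thickness = throughput / (60 * speed * width * density) * 1000
  thickness = 39686 / (60 * 15.9 * 2.6 * 2500) * 1000 = 6.4 mm

6.4 mm


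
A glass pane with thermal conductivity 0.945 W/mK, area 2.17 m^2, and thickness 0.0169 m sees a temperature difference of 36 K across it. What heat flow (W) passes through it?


Fourier's law: Q = k * A * dT / t
  Q = 0.945 * 2.17 * 36 / 0.0169
  Q = 73.8234 / 0.0169 = 4368.2 W

4368.2 W


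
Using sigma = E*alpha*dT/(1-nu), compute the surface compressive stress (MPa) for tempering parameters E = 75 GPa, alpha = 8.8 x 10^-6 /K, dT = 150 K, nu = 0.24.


Tempering stress: sigma = E * alpha * dT / (1 - nu)
  E (MPa) = 75 * 1000 = 75000
  Numerator = 75000 * (8.8 x 10^-6) * 150 = 99.0
  Denominator = 1 - 0.24 = 0.76
  sigma = 99.0 / 0.76 = 130.3 MPa

130.3 MPa


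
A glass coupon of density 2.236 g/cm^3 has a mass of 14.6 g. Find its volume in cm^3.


Rearrange rho = m / V:
  V = m / rho
  V = 14.6 / 2.236 = 6.53 cm^3

6.53 cm^3


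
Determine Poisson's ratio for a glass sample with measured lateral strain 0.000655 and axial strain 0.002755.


Poisson's ratio: nu = lateral strain / axial strain
  nu = 0.000655 / 0.002755 = 0.2377

0.2377


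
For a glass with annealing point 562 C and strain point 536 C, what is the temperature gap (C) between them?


Gap = T_anneal - T_strain:
  gap = 562 - 536 = 26 C

26 C


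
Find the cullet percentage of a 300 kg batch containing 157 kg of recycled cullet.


Cullet ratio = (cullet mass / total batch mass) * 100
  Ratio = 157 / 300 * 100 = 52.33%

52.33%


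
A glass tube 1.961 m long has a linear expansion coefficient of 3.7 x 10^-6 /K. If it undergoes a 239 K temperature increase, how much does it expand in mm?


Thermal expansion formula: dL = alpha * L0 * dT
  dL = (3.7 x 10^-6) * 1.961 * 239 = 0.00173411 m
Convert to mm: 0.00173411 * 1000 = 1.7341 mm

1.7341 mm


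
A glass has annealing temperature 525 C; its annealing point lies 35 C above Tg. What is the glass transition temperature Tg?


Rearrange T_anneal = Tg + offset for Tg:
  Tg = T_anneal - offset = 525 - 35 = 490 C

490 C


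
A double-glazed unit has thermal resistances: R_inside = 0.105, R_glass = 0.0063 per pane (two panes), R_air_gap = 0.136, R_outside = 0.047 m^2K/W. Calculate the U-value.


Total thermal resistance (series):
  R_total = R_in + R_glass + R_air + R_glass + R_out
  R_total = 0.105 + 0.0063 + 0.136 + 0.0063 + 0.047 = 0.3006 m^2K/W
U-value = 1 / R_total = 1 / 0.3006 = 3.327 W/m^2K

3.327 W/m^2K


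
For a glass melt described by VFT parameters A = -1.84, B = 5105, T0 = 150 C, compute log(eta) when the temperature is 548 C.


VFT equation: log(eta) = A + B / (T - T0)
  T - T0 = 548 - 150 = 398
  B / (T - T0) = 5105 / 398 = 12.827
  log(eta) = -1.84 + 12.827 = 10.987

10.987


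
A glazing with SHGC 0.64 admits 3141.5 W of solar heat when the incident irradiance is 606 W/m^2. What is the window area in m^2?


Rearrange Q = Area * SHGC * Irradiance:
  Area = Q / (SHGC * Irradiance)
  Area = 3141.5 / (0.64 * 606) = 8.1 m^2

8.1 m^2


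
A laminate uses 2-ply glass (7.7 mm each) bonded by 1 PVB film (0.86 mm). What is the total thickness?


Total thickness = glass contribution + PVB contribution
  Glass: 2 * 7.7 = 15.4 mm
  PVB: 1 * 0.86 = 0.86 mm
  Total = 15.4 + 0.86 = 16.26 mm

16.26 mm


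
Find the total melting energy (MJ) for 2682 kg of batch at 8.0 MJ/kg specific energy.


Total energy = mass * specific energy
  E = 2682 * 8.0 = 21456 MJ

21456 MJ


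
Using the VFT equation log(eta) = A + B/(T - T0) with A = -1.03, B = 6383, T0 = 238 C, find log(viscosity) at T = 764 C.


VFT equation: log(eta) = A + B / (T - T0)
  T - T0 = 764 - 238 = 526
  B / (T - T0) = 6383 / 526 = 12.135
  log(eta) = -1.03 + 12.135 = 11.105

11.105


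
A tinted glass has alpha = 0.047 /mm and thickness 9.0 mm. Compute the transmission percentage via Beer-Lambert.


Beer-Lambert law: T = exp(-alpha * thickness)
  exponent = -0.047 * 9.0 = -0.423
  T = exp(-0.423) = 0.6551
  Percentage = 0.6551 * 100 = 65.51%

65.51%


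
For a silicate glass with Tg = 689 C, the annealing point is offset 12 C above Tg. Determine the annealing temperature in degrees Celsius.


The annealing temperature is Tg plus the offset:
  T_anneal = 689 + 12 = 701 C

701 C


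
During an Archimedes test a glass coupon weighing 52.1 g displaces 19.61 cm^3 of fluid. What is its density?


Use the definition of density:
  rho = mass / volume
  rho = 52.1 / 19.61 = 2.657 g/cm^3

2.657 g/cm^3


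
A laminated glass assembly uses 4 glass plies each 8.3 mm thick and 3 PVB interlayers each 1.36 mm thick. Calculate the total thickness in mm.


Total thickness = glass contribution + PVB contribution
  Glass: 4 * 8.3 = 33.2 mm
  PVB: 3 * 1.36 = 4.08 mm
  Total = 33.2 + 4.08 = 37.28 mm

37.28 mm


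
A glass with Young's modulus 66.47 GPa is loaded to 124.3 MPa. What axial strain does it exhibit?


Rearrange E = sigma / epsilon:
  epsilon = sigma / E
  E (MPa) = 66.47 * 1000 = 66470
  epsilon = 124.3 / 66470 = 0.00187

0.00187


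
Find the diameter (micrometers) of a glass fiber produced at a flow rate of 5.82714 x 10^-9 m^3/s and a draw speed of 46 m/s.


Cross-sectional area from continuity:
  A = Q / v = 5.82714 x 10^-9 / 46 = 1.26677 x 10^-10 m^2
Diameter from circular cross-section:
  d = sqrt(4A / pi) * 10^6 (m -> um)
  d = sqrt(4 * 1.26677 x 10^-10 / pi) * 10^6 = 12.7 um

12.7 um


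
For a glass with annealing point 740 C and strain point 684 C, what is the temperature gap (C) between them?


Gap = T_anneal - T_strain:
  gap = 740 - 684 = 56 C

56 C


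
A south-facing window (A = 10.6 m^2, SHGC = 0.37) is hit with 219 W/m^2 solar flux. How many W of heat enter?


Solar heat gain: Q = Area * SHGC * Irradiance
  Q = 10.6 * 0.37 * 219 = 858.9 W

858.9 W


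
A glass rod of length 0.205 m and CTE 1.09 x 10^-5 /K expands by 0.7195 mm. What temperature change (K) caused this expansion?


Rearrange dL = alpha * L0 * dT for dT:
  dT = dL / (alpha * L0)
  dL (m) = 0.7195 / 1000 = 0.0007195
  dT = 0.0007195 / ((1.09 x 10^-5) * 0.205) = 322.0 K

322.0 K


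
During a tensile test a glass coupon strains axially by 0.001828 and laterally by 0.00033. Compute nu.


Poisson's ratio: nu = lateral strain / axial strain
  nu = 0.00033 / 0.001828 = 0.1805

0.1805


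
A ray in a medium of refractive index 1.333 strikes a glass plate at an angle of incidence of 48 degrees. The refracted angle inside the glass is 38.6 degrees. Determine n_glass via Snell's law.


Apply Snell's law: n1 * sin(theta1) = n2 * sin(theta2)
  n2 = n1 * sin(theta1) / sin(theta2)
  sin(48) = 0.743145
  sin(38.6) = 0.62388
  n2 = 1.333 * 0.743145 / 0.62388 = 1.5878

1.5878


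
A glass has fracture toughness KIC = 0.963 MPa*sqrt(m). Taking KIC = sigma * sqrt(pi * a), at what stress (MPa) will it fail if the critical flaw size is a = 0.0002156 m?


Rearrange KIC = sigma * sqrt(pi * a):
  sigma = KIC / sqrt(pi * a)
  sqrt(pi * 0.0002156) = 0.026026
  sigma = 0.963 / 0.026026 = 37.0 MPa

37.0 MPa


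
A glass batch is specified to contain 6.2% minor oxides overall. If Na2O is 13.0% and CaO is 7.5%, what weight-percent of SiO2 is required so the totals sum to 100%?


Known pieces sum to 100%:
  SiO2 = 100 - (others + Na2O + CaO)
  SiO2 = 100 - (6.2 + 13.0 + 7.5) = 73.3%

73.3%


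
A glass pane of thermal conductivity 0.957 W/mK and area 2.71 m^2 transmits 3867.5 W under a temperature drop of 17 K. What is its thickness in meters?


Fourier's law: t = k * A * dT / Q
  t = 0.957 * 2.71 * 17 / 3867.5
  t = 44.08899 / 3867.5 = 0.0114 m

0.0114 m


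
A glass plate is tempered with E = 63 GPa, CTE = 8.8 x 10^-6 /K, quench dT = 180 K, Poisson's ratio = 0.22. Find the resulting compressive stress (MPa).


Tempering stress: sigma = E * alpha * dT / (1 - nu)
  E (MPa) = 63 * 1000 = 63000
  Numerator = 63000 * (8.8 x 10^-6) * 180 = 99.792
  Denominator = 1 - 0.22 = 0.78
  sigma = 99.792 / 0.78 = 127.9 MPa

127.9 MPa


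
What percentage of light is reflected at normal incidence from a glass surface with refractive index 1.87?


Fresnel reflectance at normal incidence:
  R = ((n - 1)/(n + 1))^2
  (n - 1)/(n + 1) = (1.87 - 1)/(1.87 + 1) = 0.303136
  R = 0.303136^2 = 0.0918914
  R(%) = 0.0918914 * 100 = 9.189%

9.189%


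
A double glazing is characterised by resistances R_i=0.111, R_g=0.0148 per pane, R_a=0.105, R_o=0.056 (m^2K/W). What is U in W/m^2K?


Total thermal resistance (series):
  R_total = R_in + R_glass + R_air + R_glass + R_out
  R_total = 0.111 + 0.0148 + 0.105 + 0.0148 + 0.056 = 0.3016 m^2K/W
U-value = 1 / R_total = 1 / 0.3016 = 3.316 W/m^2K

3.316 W/m^2K


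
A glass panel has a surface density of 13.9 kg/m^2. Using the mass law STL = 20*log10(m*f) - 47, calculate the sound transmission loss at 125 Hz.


Mass law: STL = 20 * log10(m * f) - 47
  m * f = 13.9 * 125 = 1737.5
  log10(1737.5) = 3.23992
  STL = 20 * 3.23992 - 47 = 64.7984 - 47 = 17.8 dB

17.8 dB


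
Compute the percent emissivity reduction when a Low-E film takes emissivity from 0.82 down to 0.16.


Percentage reduction = (1 - coated/uncoated) * 100
  Ratio = 0.16 / 0.82 = 0.1951
  Reduction = (1 - 0.1951) * 100 = 80.5%

80.5%


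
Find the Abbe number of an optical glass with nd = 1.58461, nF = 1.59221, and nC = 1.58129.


Abbe number formula: Vd = (nd - 1) / (nF - nC)
  nd - 1 = 1.58461 - 1 = 0.58461
  nF - nC = 1.59221 - 1.58129 = 0.01092
  Vd = 0.58461 / 0.01092 = 53.54

53.54


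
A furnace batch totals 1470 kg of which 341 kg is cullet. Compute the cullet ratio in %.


Cullet ratio = (cullet mass / total batch mass) * 100
  Ratio = 341 / 1470 * 100 = 23.2%

23.2%


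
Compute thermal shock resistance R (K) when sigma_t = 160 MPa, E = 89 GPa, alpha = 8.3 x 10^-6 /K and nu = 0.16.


Thermal shock resistance: R = sigma * (1 - nu) / (E * alpha)
  Numerator = 160 * (1 - 0.16) = 134.4
  Denominator = 89 * 1000 * (8.3 x 10^-6) = 0.7387
  R = 134.4 / 0.7387 = 181.9 K

181.9 K


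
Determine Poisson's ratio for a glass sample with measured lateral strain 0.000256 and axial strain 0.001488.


Poisson's ratio: nu = lateral strain / axial strain
  nu = 0.000256 / 0.001488 = 0.172

0.172


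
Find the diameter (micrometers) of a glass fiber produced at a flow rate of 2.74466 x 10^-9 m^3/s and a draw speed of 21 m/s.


Cross-sectional area from continuity:
  A = Q / v = 2.74466 x 10^-9 / 21 = 1.306981 x 10^-10 m^2
Diameter from circular cross-section:
  d = sqrt(4A / pi) * 10^6 (m -> um)
  d = sqrt(4 * 1.306981 x 10^-10 / pi) * 10^6 = 12.9 um

12.9 um


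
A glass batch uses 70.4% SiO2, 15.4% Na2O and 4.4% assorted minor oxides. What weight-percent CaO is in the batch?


Pieces sum to 100%:
  CaO = 100 - (SiO2 + Na2O + others)
  CaO = 100 - (70.4 + 15.4 + 4.4) = 9.8%

9.8%


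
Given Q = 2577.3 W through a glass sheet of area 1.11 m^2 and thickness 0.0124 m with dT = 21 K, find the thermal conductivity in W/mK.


Fourier's law rearranged: k = Q * t / (A * dT)
  Numerator = 2577.3 * 0.0124 = 31.95852
  Denominator = 1.11 * 21 = 23.31
  k = 31.95852 / 23.31 = 1.371 W/mK

1.371 W/mK


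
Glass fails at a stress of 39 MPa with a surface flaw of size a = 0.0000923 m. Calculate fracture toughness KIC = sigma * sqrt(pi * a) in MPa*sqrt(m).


Fracture toughness: KIC = sigma * sqrt(pi * a)
  pi * a = pi * 0.0000923 = 0.000289969
  sqrt(pi * a) = 0.017028
  KIC = 39 * 0.017028 = 0.664 MPa*sqrt(m)

0.664 MPa*sqrt(m)


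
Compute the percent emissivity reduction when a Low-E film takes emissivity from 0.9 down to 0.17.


Percentage reduction = (1 - coated/uncoated) * 100
  Ratio = 0.17 / 0.9 = 0.1889
  Reduction = (1 - 0.1889) * 100 = 81.1%

81.1%


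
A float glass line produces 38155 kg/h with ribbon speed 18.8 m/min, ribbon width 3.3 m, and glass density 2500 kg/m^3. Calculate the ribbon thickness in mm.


Ribbon cross-section from mass balance:
  Volume rate = throughput / density = 38155 / 2500 = 15.262 m^3/h
  thickness = volume rate / (speed * 60 * width), i.e.
  thickness = throughput / (60 * speed * width * density) * 1000
  thickness = 38155 / (60 * 18.8 * 3.3 * 2500) * 1000 = 4.1 mm

4.1 mm


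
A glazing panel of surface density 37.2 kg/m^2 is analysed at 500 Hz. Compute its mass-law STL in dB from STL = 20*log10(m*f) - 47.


Mass law: STL = 20 * log10(m * f) - 47
  m * f = 37.2 * 500 = 18600
  log10(18600) = 4.26951
  STL = 20 * 4.26951 - 47 = 85.3902 - 47 = 38.4 dB

38.4 dB


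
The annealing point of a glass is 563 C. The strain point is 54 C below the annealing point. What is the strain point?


Strain point = annealing point - difference:
  T_strain = 563 - 54 = 509 C

509 C


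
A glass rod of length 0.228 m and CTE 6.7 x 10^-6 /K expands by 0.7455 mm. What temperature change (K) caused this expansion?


Rearrange dL = alpha * L0 * dT for dT:
  dT = dL / (alpha * L0)
  dL (m) = 0.7455 / 1000 = 0.0007455
  dT = 0.0007455 / ((6.7 x 10^-6) * 0.228) = 488.0 K

488.0 K


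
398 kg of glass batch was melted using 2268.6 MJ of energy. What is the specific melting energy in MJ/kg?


Rearrange E = m * s for s:
  s = E / m
  s = 2268.6 / 398 = 5.7 MJ/kg

5.7 MJ/kg


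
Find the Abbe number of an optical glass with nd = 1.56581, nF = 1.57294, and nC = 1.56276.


Abbe number formula: Vd = (nd - 1) / (nF - nC)
  nd - 1 = 1.56581 - 1 = 0.56581
  nF - nC = 1.57294 - 1.56276 = 0.01018
  Vd = 0.56581 / 0.01018 = 55.58

55.58


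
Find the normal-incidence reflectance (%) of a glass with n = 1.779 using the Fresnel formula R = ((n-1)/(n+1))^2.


Fresnel reflectance at normal incidence:
  R = ((n - 1)/(n + 1))^2
  (n - 1)/(n + 1) = (1.779 - 1)/(1.779 + 1) = 0.280317
  R = 0.280317^2 = 0.0785776
  R(%) = 0.0785776 * 100 = 7.858%

7.858%


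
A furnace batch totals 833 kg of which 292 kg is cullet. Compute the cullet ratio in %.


Cullet ratio = (cullet mass / total batch mass) * 100
  Ratio = 292 / 833 * 100 = 35.05%

35.05%


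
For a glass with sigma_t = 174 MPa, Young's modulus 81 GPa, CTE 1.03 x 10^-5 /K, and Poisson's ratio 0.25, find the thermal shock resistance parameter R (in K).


Thermal shock resistance: R = sigma * (1 - nu) / (E * alpha)
  Numerator = 174 * (1 - 0.25) = 130.5
  Denominator = 81 * 1000 * (1.03 x 10^-5) = 0.8343
  R = 130.5 / 0.8343 = 156.4 K

156.4 K


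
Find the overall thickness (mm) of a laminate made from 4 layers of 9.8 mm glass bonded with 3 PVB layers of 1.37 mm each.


Total thickness = glass contribution + PVB contribution
  Glass: 4 * 9.8 = 39.2 mm
  PVB: 3 * 1.37 = 4.11 mm
  Total = 39.2 + 4.11 = 43.31 mm

43.31 mm


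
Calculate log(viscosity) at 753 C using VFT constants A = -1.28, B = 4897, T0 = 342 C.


VFT equation: log(eta) = A + B / (T - T0)
  T - T0 = 753 - 342 = 411
  B / (T - T0) = 4897 / 411 = 11.915
  log(eta) = -1.28 + 11.915 = 10.635

10.635


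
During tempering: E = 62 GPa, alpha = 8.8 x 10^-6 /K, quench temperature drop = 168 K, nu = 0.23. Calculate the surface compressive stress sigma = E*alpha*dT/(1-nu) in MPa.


Tempering stress: sigma = E * alpha * dT / (1 - nu)
  E (MPa) = 62 * 1000 = 62000
  Numerator = 62000 * (8.8 x 10^-6) * 168 = 91.6608
  Denominator = 1 - 0.23 = 0.77
  sigma = 91.6608 / 0.77 = 119.0 MPa

119.0 MPa


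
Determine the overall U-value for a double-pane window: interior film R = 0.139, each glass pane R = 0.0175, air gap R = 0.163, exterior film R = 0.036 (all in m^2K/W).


Total thermal resistance (series):
  R_total = R_in + R_glass + R_air + R_glass + R_out
  R_total = 0.139 + 0.0175 + 0.163 + 0.0175 + 0.036 = 0.373 m^2K/W
U-value = 1 / R_total = 1 / 0.373 = 2.681 W/m^2K

2.681 W/m^2K


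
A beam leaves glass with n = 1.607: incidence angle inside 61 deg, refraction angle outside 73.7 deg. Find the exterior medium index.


Apply Snell's law: n1 * sin(theta1) = n2 * sin(theta2)
  n2 = n1 * sin(theta1) / sin(theta2)
  sin(61) = 0.87462
  sin(73.7) = 0.959805
  n2 = 1.607 * 0.87462 / 0.959805 = 1.4644

1.4644


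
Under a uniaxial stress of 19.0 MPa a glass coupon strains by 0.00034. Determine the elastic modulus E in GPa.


Young's modulus: E = stress / strain
  E = 19.0 MPa / 0.00034 = 55882.35 MPa
Convert to GPa: 55882.35 / 1000 = 55.88 GPa

55.88 GPa


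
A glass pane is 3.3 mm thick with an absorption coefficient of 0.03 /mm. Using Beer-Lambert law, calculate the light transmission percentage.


Beer-Lambert law: T = exp(-alpha * thickness)
  exponent = -0.03 * 3.3 = -0.099
  T = exp(-0.099) = 0.9057
  Percentage = 0.9057 * 100 = 90.57%

90.57%


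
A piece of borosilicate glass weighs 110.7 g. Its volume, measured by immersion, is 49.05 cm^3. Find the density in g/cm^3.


Use the definition of density:
  rho = mass / volume
  rho = 110.7 / 49.05 = 2.257 g/cm^3

2.257 g/cm^3


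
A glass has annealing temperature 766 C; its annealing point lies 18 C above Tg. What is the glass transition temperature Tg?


Rearrange T_anneal = Tg + offset for Tg:
  Tg = T_anneal - offset = 766 - 18 = 748 C

748 C


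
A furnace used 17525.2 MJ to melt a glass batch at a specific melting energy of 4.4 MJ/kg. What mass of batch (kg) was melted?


Rearrange E = m * s for m:
  m = E / s
  m = 17525.2 / 4.4 = 3983.0 kg

3983.0 kg


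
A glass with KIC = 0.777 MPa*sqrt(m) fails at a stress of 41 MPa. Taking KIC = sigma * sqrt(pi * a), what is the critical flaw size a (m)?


Rearrange KIC = sigma * sqrt(pi * a):
  sqrt(pi * a) = KIC / sigma
  sqrt(pi * a) = 0.777 / 41 = 0.018951
  a = (KIC / sigma)^2 / pi
  a = 0.018951^2 / pi = 0.0001143 m

0.0001143 m


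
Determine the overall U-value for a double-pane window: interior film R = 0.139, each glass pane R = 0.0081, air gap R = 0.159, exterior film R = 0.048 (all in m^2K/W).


Total thermal resistance (series):
  R_total = R_in + R_glass + R_air + R_glass + R_out
  R_total = 0.139 + 0.0081 + 0.159 + 0.0081 + 0.048 = 0.3622 m^2K/W
U-value = 1 / R_total = 1 / 0.3622 = 2.761 W/m^2K

2.761 W/m^2K


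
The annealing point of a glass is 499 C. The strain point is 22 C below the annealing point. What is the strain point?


Strain point = annealing point - difference:
  T_strain = 499 - 22 = 477 C

477 C


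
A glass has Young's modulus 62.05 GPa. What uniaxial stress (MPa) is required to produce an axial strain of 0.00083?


Rearrange E = sigma / epsilon:
  sigma = E * epsilon
  E (MPa) = 62.05 * 1000 = 62050
  sigma = 62050 * 0.00083 = 51.5 MPa

51.5 MPa


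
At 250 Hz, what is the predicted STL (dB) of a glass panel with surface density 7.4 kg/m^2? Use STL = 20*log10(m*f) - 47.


Mass law: STL = 20 * log10(m * f) - 47
  m * f = 7.4 * 250 = 1850
  log10(1850) = 3.26717
  STL = 20 * 3.26717 - 47 = 65.3434 - 47 = 18.3 dB

18.3 dB


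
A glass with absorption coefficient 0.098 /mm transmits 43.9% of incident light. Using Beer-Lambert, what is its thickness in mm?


Rearrange T = exp(-alpha * thickness):
  thickness = -ln(T) / alpha
  T = 43.9/100 = 0.439
  ln(T) = -0.82326
  -ln(T) = 0.82326
  thickness = 0.82326 / 0.098 = 8.4 mm

8.4 mm


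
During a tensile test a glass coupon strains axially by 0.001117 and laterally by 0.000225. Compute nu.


Poisson's ratio: nu = lateral strain / axial strain
  nu = 0.000225 / 0.001117 = 0.2014

0.2014


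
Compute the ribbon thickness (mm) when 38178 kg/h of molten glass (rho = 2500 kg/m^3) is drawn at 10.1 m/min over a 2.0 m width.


Ribbon cross-section from mass balance:
  Volume rate = throughput / density = 38178 / 2500 = 15.2712 m^3/h
  thickness = volume rate / (speed * 60 * width), i.e.
  thickness = throughput / (60 * speed * width * density) * 1000
  thickness = 38178 / (60 * 10.1 * 2.0 * 2500) * 1000 = 12.6 mm

12.6 mm


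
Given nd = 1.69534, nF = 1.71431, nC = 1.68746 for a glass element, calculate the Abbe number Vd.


Abbe number formula: Vd = (nd - 1) / (nF - nC)
  nd - 1 = 1.69534 - 1 = 0.69534
  nF - nC = 1.71431 - 1.68746 = 0.02685
  Vd = 0.69534 / 0.02685 = 25.9

25.9


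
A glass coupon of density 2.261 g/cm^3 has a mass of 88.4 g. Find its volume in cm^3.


Rearrange rho = m / V:
  V = m / rho
  V = 88.4 / 2.261 = 39.098 cm^3

39.098 cm^3


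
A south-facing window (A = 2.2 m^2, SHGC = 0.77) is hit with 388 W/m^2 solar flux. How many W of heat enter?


Solar heat gain: Q = Area * SHGC * Irradiance
  Q = 2.2 * 0.77 * 388 = 657.3 W

657.3 W


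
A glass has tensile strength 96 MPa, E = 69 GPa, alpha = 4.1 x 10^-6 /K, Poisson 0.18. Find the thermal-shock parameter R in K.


Thermal shock resistance: R = sigma * (1 - nu) / (E * alpha)
  Numerator = 96 * (1 - 0.18) = 78.72
  Denominator = 69 * 1000 * (4.1 x 10^-6) = 0.2829
  R = 78.72 / 0.2829 = 278.3 K

278.3 K


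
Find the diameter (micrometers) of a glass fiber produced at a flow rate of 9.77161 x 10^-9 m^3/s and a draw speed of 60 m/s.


Cross-sectional area from continuity:
  A = Q / v = 9.77161 x 10^-9 / 60 = 1.628602 x 10^-10 m^2
Diameter from circular cross-section:
  d = sqrt(4A / pi) * 10^6 (m -> um)
  d = sqrt(4 * 1.628602 x 10^-10 / pi) * 10^6 = 14.4 um

14.4 um


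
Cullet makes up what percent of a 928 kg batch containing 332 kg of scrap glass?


Cullet ratio = (cullet mass / total batch mass) * 100
  Ratio = 332 / 928 * 100 = 35.78%

35.78%


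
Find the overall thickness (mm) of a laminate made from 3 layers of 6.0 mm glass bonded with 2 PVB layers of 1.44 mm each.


Total thickness = glass contribution + PVB contribution
  Glass: 3 * 6.0 = 18.0 mm
  PVB: 2 * 1.44 = 2.88 mm
  Total = 18.0 + 2.88 = 20.88 mm

20.88 mm


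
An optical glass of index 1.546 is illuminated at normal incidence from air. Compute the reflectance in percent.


Fresnel reflectance at normal incidence:
  R = ((n - 1)/(n + 1))^2
  (n - 1)/(n + 1) = (1.546 - 1)/(1.546 + 1) = 0.214454
  R = 0.214454^2 = 0.0459905
  R(%) = 0.0459905 * 100 = 4.599%

4.599%


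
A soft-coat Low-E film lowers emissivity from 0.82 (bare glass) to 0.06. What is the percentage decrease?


Percentage reduction = (1 - coated/uncoated) * 100
  Ratio = 0.06 / 0.82 = 0.0732
  Reduction = (1 - 0.0732) * 100 = 92.7%

92.7%


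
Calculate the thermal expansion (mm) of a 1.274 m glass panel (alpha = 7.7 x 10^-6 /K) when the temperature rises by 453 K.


Thermal expansion formula: dL = alpha * L0 * dT
  dL = (7.7 x 10^-6) * 1.274 * 453 = 0.00444384 m
Convert to mm: 0.00444384 * 1000 = 4.4438 mm

4.4438 mm


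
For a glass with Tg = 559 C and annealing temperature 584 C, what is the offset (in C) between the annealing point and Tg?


Offset = T_anneal - Tg:
  offset = 584 - 559 = 25 C

25 C
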